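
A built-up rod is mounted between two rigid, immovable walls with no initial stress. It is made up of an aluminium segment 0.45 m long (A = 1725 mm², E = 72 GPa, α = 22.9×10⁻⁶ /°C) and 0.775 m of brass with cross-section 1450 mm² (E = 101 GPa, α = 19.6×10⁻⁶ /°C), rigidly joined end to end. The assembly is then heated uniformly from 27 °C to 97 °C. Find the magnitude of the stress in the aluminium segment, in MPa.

σ ≈ 116 MPa (compressive)

With the walls removed the bar would change length by δ_free = Σ αᵢΔT Lᵢ = 22.9×10⁻⁶×70×450 + 19.6×10⁻⁶×70×775 = 1.785 mm.
The rigid supports impose zero overall length change; the single axial force P common to all segments must satisfy P Σ Lᵢ/(AᵢEᵢ) = δ_free.
Σ Lᵢ/(AᵢEᵢ) = 450/(1725×72×10³) + 775/(1450×101×10³) = 8.915×10⁻⁶ mm/N.
So P = 1.785 / 8.915×10⁻⁶ = 200.2 kN, compressive.
σ_{aluminium} = P / A = 200200 / 1725 = 116 MPa.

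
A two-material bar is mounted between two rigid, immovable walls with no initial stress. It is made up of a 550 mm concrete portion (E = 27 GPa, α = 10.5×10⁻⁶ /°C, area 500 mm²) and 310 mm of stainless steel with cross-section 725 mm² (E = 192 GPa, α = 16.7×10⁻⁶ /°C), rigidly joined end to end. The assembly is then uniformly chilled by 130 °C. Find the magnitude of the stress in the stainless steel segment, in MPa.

If the supports were absent, the total length change would be Σ αᵢΔT Lᵢ = 10.5×10⁻⁶×130×550 + 16.7×10⁻⁶×130×310 = 1.424 mm.
The walls prevent any net length change, so an axial force P (same in every segment) develops. Compatibility: P · Σ Lᵢ/(AᵢEᵢ) = δ_free.
The series flexibility is Σ Lᵢ/(AᵢEᵢ) = 550/(500×27×10³) + 310/(725×192×10³) = 4.297×10⁻⁵ mm/N.
So P = 1.424 / 4.297×10⁻⁵ = 33.14 kN, tensile.
σ_{stainless steel} = P / A = 33140 / 725 = 45.7 MPa.

σ ≈ 45.7 MPa (tensile)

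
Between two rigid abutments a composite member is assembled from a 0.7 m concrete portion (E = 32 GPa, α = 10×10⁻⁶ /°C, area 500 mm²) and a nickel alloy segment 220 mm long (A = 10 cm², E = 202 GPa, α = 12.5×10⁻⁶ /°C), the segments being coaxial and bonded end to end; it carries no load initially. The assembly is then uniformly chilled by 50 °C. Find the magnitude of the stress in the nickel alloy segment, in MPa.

Free thermal contraction of the whole bar: Σ αᵢΔT Lᵢ = 10×10⁻⁶×50×700 + 12.5×10⁻⁶×50×220 = 0.4875 mm.
Since the ends are fixed, an axial force P builds up, equal in every segment, with P · Σ Lᵢ/(AᵢEᵢ) = δ_free.
The series flexibility is Σ Lᵢ/(AᵢEᵢ) = 700/(500×32×10³) + 220/(1000×202×10³) = 4.484×10⁻⁵ mm/N.
So P = 0.4875 / 4.484×10⁻⁵ = 10.87 kN, tensile.
σ_{nickel alloy} = P / A = 10870 / 1000 = 10.87 MPa.

σ ≈ 10.9 MPa (tensile)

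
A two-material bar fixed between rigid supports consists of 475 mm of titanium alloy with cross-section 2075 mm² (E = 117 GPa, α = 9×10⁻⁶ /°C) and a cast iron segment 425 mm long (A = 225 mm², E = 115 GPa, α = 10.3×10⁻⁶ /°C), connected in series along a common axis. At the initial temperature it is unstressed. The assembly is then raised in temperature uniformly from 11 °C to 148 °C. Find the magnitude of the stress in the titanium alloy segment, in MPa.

σ ≈ 31.1 MPa (compressive)

Free thermal expansion of the whole bar: Σ αᵢΔT Lᵢ = 9×10⁻⁶×137×475 + 10.3×10⁻⁶×137×425 = 1.185 mm.
Since the ends are fixed, an axial force P builds up, equal in every segment, with P · Σ Lᵢ/(AᵢEᵢ) = δ_free.
Σ Lᵢ/(AᵢEᵢ) = 475/(2075×117×10³) + 425/(225×115×10³) = 1.838×10⁻⁵ mm/N.
P = 1.185 / 1.838×10⁻⁵ = 64490 N = 64.49 kN, compressive.
σ_{titanium alloy} = P / A = 64490 / 2075 = 31.08 MPa.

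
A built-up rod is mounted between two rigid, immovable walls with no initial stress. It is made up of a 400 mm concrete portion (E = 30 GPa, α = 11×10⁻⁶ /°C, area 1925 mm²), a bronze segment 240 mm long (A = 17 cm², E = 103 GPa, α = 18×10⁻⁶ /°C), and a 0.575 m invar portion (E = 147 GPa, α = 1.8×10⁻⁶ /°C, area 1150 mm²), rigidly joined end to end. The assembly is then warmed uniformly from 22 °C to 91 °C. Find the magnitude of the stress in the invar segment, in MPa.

Free thermal expansion of the whole bar: Σ αᵢΔT Lᵢ = 11×10⁻⁶×69×400 + 18×10⁻⁶×69×240 + 1.8×10⁻⁶×69×575 = 0.6731 mm.
The rigid supports impose zero overall length change; the single axial force P common to all segments must satisfy P Σ Lᵢ/(AᵢEᵢ) = δ_free.
The series flexibility is Σ Lᵢ/(AᵢEᵢ) = 400/(1925×30×10³) + 240/(1700×103×10³) + 575/(1150×147×10³) = 1.17×10⁻⁵ mm/N.
Hence P = δ_free / Σ(L/AE) = 0.6731/1.17×10⁻⁵ = 57.54 kN (compressive).
σ_{invar} = P / A = 57540 / 1150 = 50.03 MPa.

σ ≈ 50 MPa (compressive)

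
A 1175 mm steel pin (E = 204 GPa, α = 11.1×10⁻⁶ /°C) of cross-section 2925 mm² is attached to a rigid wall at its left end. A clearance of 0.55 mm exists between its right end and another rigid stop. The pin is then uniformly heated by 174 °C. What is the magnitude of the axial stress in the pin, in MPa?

Unrestrained expansion: δ_free = αΔT L = 11.1×10⁻⁶ × 174 × 1175 = 2.269 mm.
After closing the 0.55 mm clearance, 2.269 − 0.55 = 1.719 mm of expansion remains to be suppressed by the wall.
So σ = E(δ_free − g)/L = 204×10³ × 1.719/1175 = 298.5 MPa.

σ ≈ 299 MPa (compressive)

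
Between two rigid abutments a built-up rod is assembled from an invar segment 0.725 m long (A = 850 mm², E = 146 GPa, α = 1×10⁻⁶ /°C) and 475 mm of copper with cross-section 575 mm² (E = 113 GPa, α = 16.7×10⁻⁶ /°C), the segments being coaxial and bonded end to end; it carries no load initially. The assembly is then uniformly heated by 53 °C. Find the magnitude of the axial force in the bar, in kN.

With the walls removed the bar would change length by δ_free = Σ αᵢΔT Lᵢ = 1×10⁻⁶×53×725 + 16.7×10⁻⁶×53×475 = 0.4588 mm.
The walls prevent any net length change, so an axial force P (same in every segment) develops. Compatibility: P · Σ Lᵢ/(AᵢEᵢ) = δ_free.
The series flexibility is Σ Lᵢ/(AᵢEᵢ) = 725/(850×146×10³) + 475/(575×113×10³) = 1.315×10⁻⁵ mm/N.
P = 0.4588 / 1.315×10⁻⁵ = 34890 N = 34.89 kN, compressive.

P ≈ 34.9 kN (compressive)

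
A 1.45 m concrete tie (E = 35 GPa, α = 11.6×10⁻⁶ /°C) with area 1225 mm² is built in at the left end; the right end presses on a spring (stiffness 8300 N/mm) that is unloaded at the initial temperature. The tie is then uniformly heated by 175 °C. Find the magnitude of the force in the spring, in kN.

Free thermal expansion: δ_free = αΔT L = 11.6×10⁻⁶ × 175 × 1450 = 2.943 mm.
With a force P in the spring, the elastic change of the tie is PL/(AE) and that of the spring is P/k; compatibility requires their sum to equal δ_free.
P [ L/(AE) + 1/k ] = δ_free → P [ 1450/(1225×35×10³) + 1/(8300) ] = 2.943.
P = 2.943 / 0.0001543 = 19080 N.

P ≈ 19.1 kN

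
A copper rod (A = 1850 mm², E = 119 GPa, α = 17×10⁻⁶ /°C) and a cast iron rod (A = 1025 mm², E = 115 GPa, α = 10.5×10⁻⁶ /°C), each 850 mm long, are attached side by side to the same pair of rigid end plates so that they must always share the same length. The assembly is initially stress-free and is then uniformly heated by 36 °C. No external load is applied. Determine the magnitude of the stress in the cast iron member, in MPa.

Both members must finish at the same length. With the larger α, the copper tends to over-expand; the plates restrain it, putting the copper in compression and the cast iron in tension. With no external load the two internal forces are equal and opposite, magnitude P.
Compatibility of the two members (thermal + elastic change equal): (α₁ − α₂)ΔT = P·[1/(A₁E₁) + 1/(A₂E₂)].
|α₁ − α₂|·ΔT = 6.5×10⁻⁶ × 36 = 0.000234.
1/(A₁E₁) + 1/(A₂E₂) = 1/(1850×119×10³) + 1/(1025×115×10³) = 1.303×10⁻⁸ N⁻¹.
So P = 0.000234 / 1.303×10⁻⁸ = 17.96 kN.
σ_{cast iron} = P/A₂ = 17960/1025 = 17.53 MPa, tensile.

σ ≈ 17.5 MPa (tensile)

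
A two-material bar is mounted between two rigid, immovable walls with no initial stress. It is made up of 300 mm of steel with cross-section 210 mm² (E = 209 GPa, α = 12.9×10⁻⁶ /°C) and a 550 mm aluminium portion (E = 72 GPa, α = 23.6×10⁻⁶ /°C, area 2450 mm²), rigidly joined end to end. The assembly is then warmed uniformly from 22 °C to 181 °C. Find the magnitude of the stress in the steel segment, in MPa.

σ ≈ 1280 MPa (compressive)

Free thermal expansion of the whole bar: Σ αᵢΔT Lᵢ = 12.9×10⁻⁶×159×300 + 23.6×10⁻⁶×159×550 = 2.679 mm.
The rigid supports impose zero overall length change; the single axial force P common to all segments must satisfy P Σ Lᵢ/(AᵢEᵢ) = δ_free.
The series flexibility is Σ Lᵢ/(AᵢEᵢ) = 300/(210×209×10³) + 550/(2450×72×10³) = 9.953×10⁻⁶ mm/N.
P = 2.679 / 9.953×10⁻⁶ = 269200 N = 269.2 kN, compressive.
σ_{steel} = P / A = 269200 / 210 = 1282 MPa.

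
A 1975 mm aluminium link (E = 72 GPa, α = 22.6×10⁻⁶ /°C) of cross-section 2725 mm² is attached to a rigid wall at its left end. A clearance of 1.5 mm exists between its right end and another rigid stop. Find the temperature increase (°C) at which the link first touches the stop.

Contact occurs when the free expansion equals the gap: αΔT L = 1.5 mm.
ΔT = 1.5 / (22.6×10⁻⁶ × 1975) = 33.61 °C.

ΔT ≈ 33.6 °C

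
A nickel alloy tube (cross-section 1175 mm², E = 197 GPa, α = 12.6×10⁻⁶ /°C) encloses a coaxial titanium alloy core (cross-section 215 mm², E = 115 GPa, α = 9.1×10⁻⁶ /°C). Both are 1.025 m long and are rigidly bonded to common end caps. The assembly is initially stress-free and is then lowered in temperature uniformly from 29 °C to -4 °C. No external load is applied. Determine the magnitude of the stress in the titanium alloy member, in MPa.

Both members must finish at the same length. With the larger α, the nickel alloy tends to over-contract; the plates restrain it, putting the nickel alloy in tension and the titanium alloy in compression. With no external load the two internal forces are equal and opposite, magnitude P.
Compatibility of the two members (thermal + elastic change equal): (α₁ − α₂)ΔT = P·[1/(A₁E₁) + 1/(A₂E₂)].
|α₁ − α₂|·ΔT = 3.5×10⁻⁶ × 33 = 0.0001155.
1/(A₁E₁) + 1/(A₂E₂) = 1/(1175×197×10³) + 1/(215×115×10³) = 4.477×10⁻⁸ N⁻¹.
P = 0.0001155 / 4.477×10⁻⁸ = 2580 N = 2.58 kN.
σ_{titanium alloy} = P/A₂ = 2580/215 = 12 MPa, compressive.

σ ≈ 12 MPa (compressive)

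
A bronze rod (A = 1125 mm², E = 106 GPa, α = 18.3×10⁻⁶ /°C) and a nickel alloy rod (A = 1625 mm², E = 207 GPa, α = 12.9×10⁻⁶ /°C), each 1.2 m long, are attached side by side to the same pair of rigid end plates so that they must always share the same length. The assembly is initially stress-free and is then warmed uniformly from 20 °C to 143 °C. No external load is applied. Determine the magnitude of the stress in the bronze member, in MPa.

σ ≈ 52 MPa (compressive)

Both members must finish at the same length. With the larger α, the bronze tends to over-expand; the plates restrain it, putting the bronze in compression and the nickel alloy in tension. With no external load the two internal forces are equal and opposite, magnitude P.
Equating the net (thermal + elastic) strains gives |α₁ − α₂|·ΔT = P·[1/(A₁E₁) + 1/(A₂E₂)].
|α₁ − α₂|·ΔT = 5.4×10⁻⁶ × 123 = 0.0006642.
1/(A₁E₁) + 1/(A₂E₂) = 1/(1125×106×10³) + 1/(1625×207×10³) = 1.136×10⁻⁸ N⁻¹.
So P = 0.0006642 / 1.136×10⁻⁸ = 58.48 kN.
σ_{bronze} = P/A₁ = 58480/1125 = 51.98 MPa, compressive.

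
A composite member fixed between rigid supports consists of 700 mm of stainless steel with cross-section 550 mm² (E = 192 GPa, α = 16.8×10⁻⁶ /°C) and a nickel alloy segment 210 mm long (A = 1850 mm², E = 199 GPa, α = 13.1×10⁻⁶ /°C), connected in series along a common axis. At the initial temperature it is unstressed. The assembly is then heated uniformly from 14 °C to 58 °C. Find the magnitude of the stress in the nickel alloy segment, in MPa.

σ ≈ 47.9 MPa (compressive)

If the supports were absent, the total length change would be Σ αᵢΔT Lᵢ = 16.8×10⁻⁶×44×700 + 13.1×10⁻⁶×44×210 = 0.6385 mm.
Since the ends are fixed, an axial force P builds up, equal in every segment, with P · Σ Lᵢ/(AᵢEᵢ) = δ_free.
The series flexibility is Σ Lᵢ/(AᵢEᵢ) = 700/(550×192×10³) + 210/(1850×199×10³) = 7.199×10⁻⁶ mm/N.
P = 0.6385 / 7.199×10⁻⁶ = 88690 N = 88.69 kN, compressive.
σ_{nickel alloy} = P / A = 88690 / 1850 = 47.94 MPa.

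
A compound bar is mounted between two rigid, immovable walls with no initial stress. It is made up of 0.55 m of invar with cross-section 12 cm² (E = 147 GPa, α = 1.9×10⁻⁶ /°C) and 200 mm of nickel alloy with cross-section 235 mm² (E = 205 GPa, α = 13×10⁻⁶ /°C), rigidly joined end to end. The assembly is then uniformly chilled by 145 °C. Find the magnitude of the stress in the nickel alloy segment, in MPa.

σ ≈ 309 MPa (tensile)

If the supports were absent, the total length change would be Σ αᵢΔT Lᵢ = 1.9×10⁻⁶×145×550 + 13×10⁻⁶×145×200 = 0.5285 mm.
The rigid supports impose zero overall length change; the single axial force P common to all segments must satisfy P Σ Lᵢ/(AᵢEᵢ) = δ_free.
The series flexibility is Σ Lᵢ/(AᵢEᵢ) = 550/(1200×147×10³) + 200/(235×205×10³) = 7.269×10⁻⁶ mm/N.
So P = 0.5285 / 7.269×10⁻⁶ = 72.71 kN, tensile.
σ_{nickel alloy} = P / A = 72710 / 235 = 309.4 MPa.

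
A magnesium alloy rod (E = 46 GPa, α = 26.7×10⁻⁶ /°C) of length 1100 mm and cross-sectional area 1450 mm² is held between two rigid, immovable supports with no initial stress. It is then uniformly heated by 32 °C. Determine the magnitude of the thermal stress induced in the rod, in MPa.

σ ≈ 39.3 MPa (compressive)

Because both ends are immovable the net strain is zero, and the suppressed thermal strain is αΔT = 26.7×10⁻⁶ × 32 = 854.4×10⁻⁶.
σ = EαΔT = 46×10³ × 26.7×10⁻⁶ × 32 = 39.3 MPa (compressive; the rod is trying to expand).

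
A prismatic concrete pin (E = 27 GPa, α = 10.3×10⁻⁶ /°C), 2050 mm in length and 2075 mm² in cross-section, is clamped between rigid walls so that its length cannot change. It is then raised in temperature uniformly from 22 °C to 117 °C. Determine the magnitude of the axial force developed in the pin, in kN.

Full restraint means ε = 0, so the stress is σ = EαΔT = 27×10³ × 10.3×10⁻⁶ × 95 = 26.42 MPa.
Then P = σA = 26.42 × 2075 mm² = 54.82 kN, compressive.

P ≈ 54.8 kN (compressive)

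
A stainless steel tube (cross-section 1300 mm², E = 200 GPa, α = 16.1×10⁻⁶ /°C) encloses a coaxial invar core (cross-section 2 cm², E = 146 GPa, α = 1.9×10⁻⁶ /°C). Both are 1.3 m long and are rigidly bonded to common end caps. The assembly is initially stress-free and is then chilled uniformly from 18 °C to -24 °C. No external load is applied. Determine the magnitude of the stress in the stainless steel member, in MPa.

Equilibrium of a rigid end plate with no external load gives equal and opposite internal forces ±P in the two members. Since α_{stainless steel} > α_{invar}, cooling drives the stainless steel into tension and the invar into compression.
Equating the net (thermal + elastic) strains gives |α₁ − α₂|·ΔT = P·[1/(A₁E₁) + 1/(A₂E₂)].
|α₁ − α₂|·ΔT = 14.2×10⁻⁶ × 42 = 0.0005964.
1/(A₁E₁) + 1/(A₂E₂) = 1/(1300×200×10³) + 1/(200×146×10³) = 3.809×10⁻⁸ N⁻¹.
So P = 0.0005964 / 3.809×10⁻⁸ = 15.66 kN.
σ_{stainless steel} = P/A₁ = 15660/1300 = 12.04 MPa, tensile.

σ ≈ 12 MPa (tensile)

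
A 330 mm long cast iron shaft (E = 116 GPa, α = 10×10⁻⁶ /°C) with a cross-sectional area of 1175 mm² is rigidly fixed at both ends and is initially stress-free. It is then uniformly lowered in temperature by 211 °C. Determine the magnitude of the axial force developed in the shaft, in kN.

With zero net strain, σ = E·αΔT = 116 GPa × 10×10⁻⁶ × 211 = 244.8 MPa.
Then P = σA = 244.8 × 1175 mm² = 287.6 kN, tensile.

P ≈ 288 kN (tensile)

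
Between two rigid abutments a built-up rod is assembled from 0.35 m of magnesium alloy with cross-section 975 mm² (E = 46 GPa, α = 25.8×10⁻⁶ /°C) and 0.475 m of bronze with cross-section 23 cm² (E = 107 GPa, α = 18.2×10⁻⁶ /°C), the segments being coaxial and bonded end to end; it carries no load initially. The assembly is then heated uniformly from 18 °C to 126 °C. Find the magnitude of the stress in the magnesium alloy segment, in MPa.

Free thermal expansion of the whole bar: Σ αᵢΔT Lᵢ = 25.8×10⁻⁶×108×350 + 18.2×10⁻⁶×108×475 = 1.909 mm.
Since the ends are fixed, an axial force P builds up, equal in every segment, with P · Σ Lᵢ/(AᵢEᵢ) = δ_free.
The series flexibility is Σ Lᵢ/(AᵢEᵢ) = 350/(975×46×10³) + 475/(2300×107×10³) = 9.734×10⁻⁶ mm/N.
Hence P = δ_free / Σ(L/AE) = 1.909/9.734×10⁻⁶ = 196.1 kN (compressive).
σ_{magnesium alloy} = P / A = 196100 / 975 = 201.1 MPa.

σ ≈ 201 MPa (compressive)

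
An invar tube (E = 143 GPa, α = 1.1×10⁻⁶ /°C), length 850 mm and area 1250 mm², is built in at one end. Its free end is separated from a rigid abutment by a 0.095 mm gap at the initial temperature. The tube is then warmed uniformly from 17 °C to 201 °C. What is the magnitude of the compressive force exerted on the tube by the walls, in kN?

P ≈ 16.2 kN

If the wall were absent the tube would grow by αΔT L = 1.1×10⁻⁶ × 184 × 850 = 0.172 mm.
The gap closes (δ_free > 0.095 mm) and the wall then resists a further 0.172 − 0.095 = 0.07704 mm of expansion.
That suppressed elongation corresponds to σ = E·Δ/L = 143×10³ × 0.07704/850 = 12.96 MPa.
Force on the wall = σA = 12.96 × 1250 mm² = 16.2 kN.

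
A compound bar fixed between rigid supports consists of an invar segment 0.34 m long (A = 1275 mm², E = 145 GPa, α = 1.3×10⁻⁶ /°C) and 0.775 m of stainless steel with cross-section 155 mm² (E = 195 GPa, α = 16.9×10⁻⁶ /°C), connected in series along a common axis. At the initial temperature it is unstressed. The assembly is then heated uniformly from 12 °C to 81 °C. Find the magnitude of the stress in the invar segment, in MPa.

σ ≈ 26.7 MPa (compressive)

Free thermal expansion of the whole bar: Σ αᵢΔT Lᵢ = 1.3×10⁻⁶×69×340 + 16.9×10⁻⁶×69×775 = 0.9342 mm.
Since the ends are fixed, an axial force P builds up, equal in every segment, with P · Σ Lᵢ/(AᵢEᵢ) = δ_free.
The series flexibility is Σ Lᵢ/(AᵢEᵢ) = 340/(1275×145×10³) + 775/(155×195×10³) = 2.748×10⁻⁵ mm/N.
So P = 0.9342 / 2.748×10⁻⁵ = 34 kN, compressive.
σ_{invar} = P / A = 34000 / 1275 = 26.66 MPa.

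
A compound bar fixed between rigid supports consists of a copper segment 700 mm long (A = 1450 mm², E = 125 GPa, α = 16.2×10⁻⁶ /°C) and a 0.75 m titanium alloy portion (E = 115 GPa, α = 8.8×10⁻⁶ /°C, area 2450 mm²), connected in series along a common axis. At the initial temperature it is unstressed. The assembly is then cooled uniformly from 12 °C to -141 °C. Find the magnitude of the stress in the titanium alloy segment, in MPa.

σ ≈ 172 MPa (tensile)

With the walls removed the bar would change length by δ_free = Σ αᵢΔT Lᵢ = 16.2×10⁻⁶×153×700 + 8.8×10⁻⁶×153×750 = 2.745 mm.
The rigid supports impose zero overall length change; the single axial force P common to all segments must satisfy P Σ Lᵢ/(AᵢEᵢ) = δ_free.
The series flexibility is Σ Lᵢ/(AᵢEᵢ) = 700/(1450×125×10³) + 750/(2450×115×10³) = 6.524×10⁻⁶ mm/N.
So P = 2.745 / 6.524×10⁻⁶ = 420.7 kN, tensile.
σ_{titanium alloy} = P / A = 420700 / 2450 = 171.7 MPa.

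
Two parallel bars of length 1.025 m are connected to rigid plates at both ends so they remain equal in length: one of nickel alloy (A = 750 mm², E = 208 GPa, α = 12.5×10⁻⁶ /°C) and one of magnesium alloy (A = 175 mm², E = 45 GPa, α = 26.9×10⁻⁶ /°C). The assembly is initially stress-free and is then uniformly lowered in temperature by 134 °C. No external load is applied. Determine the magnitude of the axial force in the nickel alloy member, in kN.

Equilibrium of a rigid end plate with no external load gives equal and opposite internal forces ±P in the two members. Since α_{magnesium alloy} > α_{nickel alloy}, cooling drives the magnesium alloy into tension and the nickel alloy into compression.
Setting the final lengths equal and cancelling L: (α₁ − α₂)ΔT = P/(A₁E₁) + P/(A₂E₂).
|α₁ − α₂|·ΔT = 14.4×10⁻⁶ × 134 = 0.00193.
1/(A₁E₁) + 1/(A₂E₂) = 1/(750×208×10³) + 1/(175×45×10³) = 1.334×10⁻⁷ N⁻¹.
So P = 0.00193 / 1.334×10⁻⁷ = 14.47 kN.

P ≈ 14.5 kN (compressive in the nickel alloy)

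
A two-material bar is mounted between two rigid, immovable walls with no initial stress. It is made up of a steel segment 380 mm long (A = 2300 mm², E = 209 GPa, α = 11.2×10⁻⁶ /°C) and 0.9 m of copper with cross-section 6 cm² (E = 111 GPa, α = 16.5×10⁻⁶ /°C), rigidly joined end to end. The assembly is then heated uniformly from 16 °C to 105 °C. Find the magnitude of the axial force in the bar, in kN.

Free thermal expansion of the whole bar: Σ αᵢΔT Lᵢ = 11.2×10⁻⁶×89×380 + 16.5×10⁻⁶×89×900 = 1.7 mm.
Since the ends are fixed, an axial force P builds up, equal in every segment, with P · Σ Lᵢ/(AᵢEᵢ) = δ_free.
Σ Lᵢ/(AᵢEᵢ) = 380/(2300×209×10³) + 900/(600×111×10³) = 1.43×10⁻⁵ mm/N.
P = 1.7 / 1.43×10⁻⁵ = 118900 N = 118.9 kN, compressive.

P ≈ 119 kN (compressive)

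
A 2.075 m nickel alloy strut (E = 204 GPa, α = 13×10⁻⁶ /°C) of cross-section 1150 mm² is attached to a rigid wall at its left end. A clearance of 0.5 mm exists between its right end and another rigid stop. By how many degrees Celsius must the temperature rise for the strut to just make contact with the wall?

ΔT ≈ 18.5 °C

The gap closes when αΔT L = 0.5 mm, since the strut is still unstressed at that instant.
So ΔT = g/(αL) = 0.5/(13×10⁻⁶ × 2075) = 18.54 °C.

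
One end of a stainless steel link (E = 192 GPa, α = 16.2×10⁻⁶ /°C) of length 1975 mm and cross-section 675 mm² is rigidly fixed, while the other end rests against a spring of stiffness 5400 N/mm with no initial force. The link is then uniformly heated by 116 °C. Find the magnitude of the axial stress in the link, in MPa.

σ ≈ 27.4 MPa (compressive)

The unrestrained thermal change is αΔT L = 16.2×10⁻⁶ × 116 × 1975 = 3.711 mm.
With a force P in the spring, the elastic change of the link is PL/(AE) and that of the spring is P/k; compatibility requires their sum to equal δ_free.
P [ L/(AE) + 1/k ] = δ_free → P [ 1975/(675×192×10³) + 1/(5400) ] = 3.711.
P = 3.711 / 0.0002004 = 18520 N.
σ = P/A = 18520/675 = 27.43 MPa.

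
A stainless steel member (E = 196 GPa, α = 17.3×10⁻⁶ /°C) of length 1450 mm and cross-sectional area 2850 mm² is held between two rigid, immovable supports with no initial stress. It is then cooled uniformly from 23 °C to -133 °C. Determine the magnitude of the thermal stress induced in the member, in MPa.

Because both ends are immovable the net strain is zero, and the suppressed thermal strain is αΔT = 17.3×10⁻⁶ × 156 = 2698.8×10⁻⁶.
The stress required to suppress this strain is σ = Eε = 196×10³ × 2698.8×10⁻⁶ = 529 MPa, tensile since the member is trying to contract.

σ ≈ 529 MPa (tensile)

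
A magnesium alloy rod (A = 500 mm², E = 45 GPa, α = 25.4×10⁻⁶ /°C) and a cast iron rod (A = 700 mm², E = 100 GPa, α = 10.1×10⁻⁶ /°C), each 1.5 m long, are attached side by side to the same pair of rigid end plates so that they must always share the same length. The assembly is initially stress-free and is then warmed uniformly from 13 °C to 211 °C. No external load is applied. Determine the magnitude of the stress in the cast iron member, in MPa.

σ ≈ 73.7 MPa (tensile)

Equilibrium of a rigid end plate with no external load gives equal and opposite internal forces ±P in the two members. Since α_{magnesium alloy} > α_{cast iron}, heating drives the magnesium alloy into compression and the cast iron into tension.
Equating the net (thermal + elastic) strains gives |α₁ − α₂|·ΔT = P·[1/(A₁E₁) + 1/(A₂E₂)].
|α₁ − α₂|·ΔT = 15.3×10⁻⁶ × 198 = 0.003029.
1/(A₁E₁) + 1/(A₂E₂) = 1/(500×45×10³) + 1/(700×100×10³) = 5.873×10⁻⁸ N⁻¹.
P = 0.003029 / 5.873×10⁻⁸ = 51580 N = 51.58 kN.
σ_{cast iron} = P/A₂ = 51580/700 = 73.69 MPa, tensile.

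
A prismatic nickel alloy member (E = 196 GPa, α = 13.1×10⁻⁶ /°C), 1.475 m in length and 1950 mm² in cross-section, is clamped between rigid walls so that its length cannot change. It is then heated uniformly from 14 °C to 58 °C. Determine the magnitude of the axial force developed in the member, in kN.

P ≈ 220 kN (compressive)

Full restraint means ε = 0, so the stress is σ = EαΔT = 196×10³ × 13.1×10⁻⁶ × 44 = 113 MPa.
P = AEαΔT = 1950 × 196×10³ × 13.1×10⁻⁶ × 44 = 220.3 kN (compressive).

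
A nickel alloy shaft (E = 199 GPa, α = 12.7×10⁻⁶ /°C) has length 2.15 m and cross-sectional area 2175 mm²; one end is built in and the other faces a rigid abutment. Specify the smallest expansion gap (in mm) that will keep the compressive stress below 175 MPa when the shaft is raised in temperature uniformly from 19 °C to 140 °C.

g ≈ 1.41 mm

With no wall the shaft would lengthen by αΔT L = 12.7×10⁻⁶ × 121 × 2150 = 3.304 mm.
A stress of 175 MPa corresponds to the wall pushing the shaft back by σL/E = 175×2150/(199×10³) = 1.891 mm.
The gap must absorb the remainder: g_min = 3.304 − 1.891 = 1.413 mm.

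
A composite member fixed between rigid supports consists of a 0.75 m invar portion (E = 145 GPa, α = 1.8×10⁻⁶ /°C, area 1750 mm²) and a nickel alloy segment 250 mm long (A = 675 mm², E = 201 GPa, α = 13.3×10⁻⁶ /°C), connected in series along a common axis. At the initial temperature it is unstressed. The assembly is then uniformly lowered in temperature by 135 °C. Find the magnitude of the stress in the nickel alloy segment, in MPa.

Free thermal contraction of the whole bar: Σ αᵢΔT Lᵢ = 1.8×10⁻⁶×135×750 + 13.3×10⁻⁶×135×250 = 0.6311 mm.
The rigid supports impose zero overall length change; the single axial force P common to all segments must satisfy P Σ Lᵢ/(AᵢEᵢ) = δ_free.
The series flexibility is Σ Lᵢ/(AᵢEᵢ) = 750/(1750×145×10³) + 250/(675×201×10³) = 4.798×10⁻⁶ mm/N.
So P = 0.6311 / 4.798×10⁻⁶ = 131.5 kN, tensile.
σ_{nickel alloy} = P / A = 131500 / 675 = 194.9 MPa.

σ ≈ 195 MPa (tensile)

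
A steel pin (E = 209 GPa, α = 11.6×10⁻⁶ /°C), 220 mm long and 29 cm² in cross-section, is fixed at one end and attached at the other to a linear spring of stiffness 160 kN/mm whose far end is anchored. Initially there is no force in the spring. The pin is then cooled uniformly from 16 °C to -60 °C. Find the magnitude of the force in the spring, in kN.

P ≈ 29.3 kN

If the spring were absent the pin would shorten by αΔT L = 11.6×10⁻⁶ × 76 × 220 = 0.194 mm.
With a force P in the spring, the elastic change of the pin is PL/(AE) and that of the spring is P/k; compatibility requires their sum to equal δ_free.
So P = δ_free / [L/(AE) + 1/k] = 0.194 / [ 220/(2900×209×10³) + 1/(160×10³) ].
P = 0.194 / 6.613×10⁻⁶ = 29330 N.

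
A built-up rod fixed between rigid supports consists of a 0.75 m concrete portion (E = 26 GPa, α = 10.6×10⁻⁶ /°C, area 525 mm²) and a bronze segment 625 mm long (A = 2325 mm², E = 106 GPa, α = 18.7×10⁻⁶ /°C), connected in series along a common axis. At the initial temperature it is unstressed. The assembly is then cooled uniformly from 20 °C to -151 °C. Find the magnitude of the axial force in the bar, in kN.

P ≈ 58.4 kN (tensile)

If the supports were absent, the total length change would be Σ αᵢΔT Lᵢ = 10.6×10⁻⁶×171×750 + 18.7×10⁻⁶×171×625 = 3.358 mm.
The walls prevent any net length change, so an axial force P (same in every segment) develops. Compatibility: P · Σ Lᵢ/(AᵢEᵢ) = δ_free.
Σ Lᵢ/(AᵢEᵢ) = 750/(525×26×10³) + 625/(2325×106×10³) = 5.748×10⁻⁵ mm/N.
Hence P = δ_free / Σ(L/AE) = 3.358/5.748×10⁻⁵ = 58.42 kN (tensile).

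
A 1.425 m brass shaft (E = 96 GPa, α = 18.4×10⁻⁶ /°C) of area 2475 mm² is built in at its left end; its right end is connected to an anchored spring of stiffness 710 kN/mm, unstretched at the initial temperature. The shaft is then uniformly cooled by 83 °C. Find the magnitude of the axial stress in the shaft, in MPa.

σ ≈ 119 MPa (tensile)

If the spring were absent the shaft would shorten by αΔT L = 18.4×10⁻⁶ × 83 × 1425 = 2.176 mm.
With a force P in the spring, the elastic change of the shaft is PL/(AE) and that of the spring is P/k; compatibility requires their sum to equal δ_free.
P [ L/(AE) + 1/k ] = δ_free → P [ 1425/(2475×96×10³) + 1/(710×10³) ] = 2.176.
P = 2.176 / 7.406×10⁻⁶ = 293900 N.
σ = P/A = 293900/2475 = 118.7 MPa.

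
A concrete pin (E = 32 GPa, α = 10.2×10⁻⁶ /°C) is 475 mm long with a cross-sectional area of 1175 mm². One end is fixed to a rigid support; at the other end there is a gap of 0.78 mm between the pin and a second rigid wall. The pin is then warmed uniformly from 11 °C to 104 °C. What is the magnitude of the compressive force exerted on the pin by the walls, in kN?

Unrestrained expansion: δ_free = αΔT L = 10.2×10⁻⁶ × 93 × 475 = 0.4506 mm.
This is smaller than the 0.78 mm clearance, so the pin expands freely without reaching the stop — the stress is zero.

P ≈ 0 kN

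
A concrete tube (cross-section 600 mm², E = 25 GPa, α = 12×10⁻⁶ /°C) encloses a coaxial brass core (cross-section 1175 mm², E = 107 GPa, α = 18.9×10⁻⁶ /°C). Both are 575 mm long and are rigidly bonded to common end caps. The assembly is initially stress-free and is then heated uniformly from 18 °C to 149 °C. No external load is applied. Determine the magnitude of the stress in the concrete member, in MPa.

Both members must finish at the same length. With the larger α, the brass tends to over-expand; the plates restrain it, putting the brass in compression and the concrete in tension. With no external load the two internal forces are equal and opposite, magnitude P.
Compatibility of the two members (thermal + elastic change equal): (α₁ − α₂)ΔT = P·[1/(A₁E₁) + 1/(A₂E₂)].
|α₁ − α₂|·ΔT = 6.9×10⁻⁶ × 131 = 0.0009039.
1/(A₁E₁) + 1/(A₂E₂) = 1/(600×25×10³) + 1/(1175×107×10³) = 7.462×10⁻⁸ N⁻¹.
So P = 0.0009039 / 7.462×10⁻⁸ = 12.11 kN.
σ_{concrete} = P/A₁ = 12110/600 = 20.19 MPa, tensile.

σ ≈ 20.2 MPa (tensile)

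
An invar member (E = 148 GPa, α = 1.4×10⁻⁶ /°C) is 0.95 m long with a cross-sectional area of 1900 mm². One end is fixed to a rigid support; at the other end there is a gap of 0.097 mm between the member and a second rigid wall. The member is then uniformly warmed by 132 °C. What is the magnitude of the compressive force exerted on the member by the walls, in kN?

P ≈ 23.3 kN

Unrestrained expansion: δ_free = αΔT L = 1.4×10⁻⁶ × 132 × 950 = 0.1756 mm.
The gap closes (δ_free > 0.097 mm) and the wall then resists a further 0.1756 − 0.097 = 0.07856 mm of expansion.
So σ = E(δ_free − g)/L = 148×10³ × 0.07856/950 = 12.24 MPa.
P = σA = 12.24 × 1900 = 23.25 kN.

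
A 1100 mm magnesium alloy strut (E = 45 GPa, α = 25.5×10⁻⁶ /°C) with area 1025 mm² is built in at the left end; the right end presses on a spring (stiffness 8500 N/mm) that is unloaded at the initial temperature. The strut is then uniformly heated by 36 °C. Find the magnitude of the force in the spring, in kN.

P ≈ 7.14 kN

Free thermal expansion: δ_free = αΔT L = 25.5×10⁻⁶ × 36 × 1100 = 1.01 mm.
With a force P in the spring, the elastic change of the strut is PL/(AE) and that of the spring is P/k; compatibility requires their sum to equal δ_free.
P [ L/(AE) + 1/k ] = δ_free → P [ 1100/(1025×45×10³) + 1/(8500) ] = 1.01.
P = 1.01 / 0.0001415 = 7137 N.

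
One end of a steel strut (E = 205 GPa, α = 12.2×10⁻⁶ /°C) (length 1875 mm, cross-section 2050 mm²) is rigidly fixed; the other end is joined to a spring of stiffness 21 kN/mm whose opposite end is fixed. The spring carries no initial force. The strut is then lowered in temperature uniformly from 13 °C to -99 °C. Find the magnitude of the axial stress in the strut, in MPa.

If the spring were absent the strut would shorten by αΔT L = 12.2×10⁻⁶ × 112 × 1875 = 2.562 mm.
Let P be the tensile force in the spring. The strut extends elastically by PL/(AE) and the spring stretches by P/k; together these equal δ_free.
So P = δ_free / [L/(AE) + 1/k] = 2.562 / [ 1875/(2050×205×10³) + 1/(21×10³) ].
P = 2.562 / 5.208×10⁻⁵ = 49190 N.
σ = P/A = 49190/2050 = 24 MPa.

σ ≈ 24 MPa (tensile)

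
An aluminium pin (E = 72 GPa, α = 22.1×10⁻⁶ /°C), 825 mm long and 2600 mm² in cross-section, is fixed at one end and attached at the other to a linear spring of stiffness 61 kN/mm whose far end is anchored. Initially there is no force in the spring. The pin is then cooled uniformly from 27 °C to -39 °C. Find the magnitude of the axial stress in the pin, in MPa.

σ ≈ 22.3 MPa (tensile)

If the spring were absent the pin would shorten by αΔT L = 22.1×10⁻⁶ × 66 × 825 = 1.203 mm.
With a force P in the spring, the elastic change of the pin is PL/(AE) and that of the spring is P/k; compatibility requires their sum to equal δ_free.
So P = δ_free / [L/(AE) + 1/k] = 1.203 / [ 825/(2600×72×10³) + 1/(61×10³) ].
P = 1.203 / 2.08×10⁻⁵ = 57850 N.
σ = P/A = 57850/2600 = 22.25 MPa.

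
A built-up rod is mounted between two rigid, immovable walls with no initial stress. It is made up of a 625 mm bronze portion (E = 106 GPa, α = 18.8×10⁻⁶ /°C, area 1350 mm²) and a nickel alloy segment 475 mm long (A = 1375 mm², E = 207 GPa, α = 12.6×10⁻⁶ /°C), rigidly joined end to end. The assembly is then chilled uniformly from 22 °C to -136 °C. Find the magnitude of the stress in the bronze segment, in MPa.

σ ≈ 344 MPa (tensile)

Free thermal contraction of the whole bar: Σ αᵢΔT Lᵢ = 18.8×10⁻⁶×158×625 + 12.6×10⁻⁶×158×475 = 2.802 mm.
Since the ends are fixed, an axial force P builds up, equal in every segment, with P · Σ Lᵢ/(AᵢEᵢ) = δ_free.
The series flexibility is Σ Lᵢ/(AᵢEᵢ) = 625/(1350×106×10³) + 475/(1375×207×10³) = 6.036×10⁻⁶ mm/N.
Hence P = δ_free / Σ(L/AE) = 2.802/6.036×10⁻⁶ = 464.2 kN (tensile).
σ_{bronze} = P / A = 464200 / 1350 = 343.9 MPa.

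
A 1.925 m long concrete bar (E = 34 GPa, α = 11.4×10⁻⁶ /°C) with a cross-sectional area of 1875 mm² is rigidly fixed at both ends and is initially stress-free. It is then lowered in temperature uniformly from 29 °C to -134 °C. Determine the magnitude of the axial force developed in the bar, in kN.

P ≈ 118 kN (tensile)

With zero net strain, σ = E·αΔT = 34 GPa × 11.4×10⁻⁶ × 163 = 63.18 MPa.
P = AEαΔT = 1875 × 34×10³ × 11.4×10⁻⁶ × 163 = 118.5 kN (tensile).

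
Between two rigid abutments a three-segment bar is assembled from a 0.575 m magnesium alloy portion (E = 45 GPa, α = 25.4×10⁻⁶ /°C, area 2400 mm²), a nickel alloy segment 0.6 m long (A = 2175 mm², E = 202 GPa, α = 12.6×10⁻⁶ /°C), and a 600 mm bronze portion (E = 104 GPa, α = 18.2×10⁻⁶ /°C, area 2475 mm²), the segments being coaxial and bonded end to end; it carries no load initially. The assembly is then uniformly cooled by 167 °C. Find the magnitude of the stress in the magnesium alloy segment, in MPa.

σ ≈ 255 MPa (tensile)

Free thermal contraction of the whole bar: Σ αᵢΔT Lᵢ = 25.4×10⁻⁶×167×575 + 12.6×10⁻⁶×167×600 + 18.2×10⁻⁶×167×600 = 5.525 mm.
Since the ends are fixed, an axial force P builds up, equal in every segment, with P · Σ Lᵢ/(AᵢEᵢ) = δ_free.
Σ Lᵢ/(AᵢEᵢ) = 575/(2400×45×10³) + 600/(2175×202×10³) + 600/(2475×104×10³) = 9.021×10⁻⁶ mm/N.
So P = 5.525 / 9.021×10⁻⁶ = 612.5 kN, tensile.
σ_{magnesium alloy} = P / A = 612500 / 2400 = 255.2 MPa.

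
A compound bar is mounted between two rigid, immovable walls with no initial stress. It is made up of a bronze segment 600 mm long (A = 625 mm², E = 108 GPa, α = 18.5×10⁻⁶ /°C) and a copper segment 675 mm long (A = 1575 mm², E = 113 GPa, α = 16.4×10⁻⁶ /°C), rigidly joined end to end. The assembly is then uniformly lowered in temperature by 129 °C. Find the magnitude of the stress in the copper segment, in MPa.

σ ≈ 143 MPa (tensile)

With the walls removed the bar would change length by δ_free = Σ αᵢΔT Lᵢ = 18.5×10⁻⁶×129×600 + 16.4×10⁻⁶×129×675 = 2.86 mm.
Since the ends are fixed, an axial force P builds up, equal in every segment, with P · Σ Lᵢ/(AᵢEᵢ) = δ_free.
Σ Lᵢ/(AᵢEᵢ) = 600/(625×108×10³) + 675/(1575×113×10³) = 1.268×10⁻⁵ mm/N.
So P = 2.86 / 1.268×10⁻⁵ = 225.5 kN, tensile.
σ_{copper} = P / A = 225500 / 1575 = 143.2 MPa.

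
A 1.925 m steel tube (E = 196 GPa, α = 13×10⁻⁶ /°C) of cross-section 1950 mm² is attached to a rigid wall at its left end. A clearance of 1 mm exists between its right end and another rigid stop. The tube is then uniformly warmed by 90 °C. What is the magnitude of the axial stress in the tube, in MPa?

σ ≈ 128 MPa (compressive)

If the wall were absent the tube would grow by αΔT L = 13×10⁻⁶ × 90 × 1925 = 2.252 mm.
This exceeds the 1 mm gap, so the wall pushes back. The portion of expansion that must be recovered elastically is δ_free − gap = 2.252 − 1 = 1.252 mm.
Compatibility: PL/(AE) = 1.252 mm, so σ = P/A = E × (1.252/1925) = 127.5 MPa.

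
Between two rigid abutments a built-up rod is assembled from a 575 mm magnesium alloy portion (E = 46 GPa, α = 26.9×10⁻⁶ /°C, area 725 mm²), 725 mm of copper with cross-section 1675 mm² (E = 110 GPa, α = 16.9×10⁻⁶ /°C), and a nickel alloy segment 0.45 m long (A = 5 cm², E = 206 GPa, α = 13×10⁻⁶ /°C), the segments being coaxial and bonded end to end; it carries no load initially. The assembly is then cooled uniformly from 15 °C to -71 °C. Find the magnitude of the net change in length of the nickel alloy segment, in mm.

|ΔL| ≈ 0.00934 mm

If the supports were absent, the total length change would be Σ αᵢΔT Lᵢ = 26.9×10⁻⁶×86×575 + 16.9×10⁻⁶×86×725 + 13×10⁻⁶×86×450 = 2.887 mm.
The rigid supports impose zero overall length change; the single axial force P common to all segments must satisfy P Σ Lᵢ/(AᵢEᵢ) = δ_free.
Σ Lᵢ/(AᵢEᵢ) = 575/(725×46×10³) + 725/(1675×110×10³) + 450/(500×206×10³) = 2.555×10⁻⁵ mm/N.
P = 2.887 / 2.555×10⁻⁵ = 113000 N = 113 kN, tensile.
For the nickel alloy segment, free thermal change = 13×10⁻⁶×86×450 = 0.5031 mm and elastic change from P = 113000×450/(500×206×10³) = 0.4938 mm; these oppose, so the net change is 0.00934 mm (segment shortens).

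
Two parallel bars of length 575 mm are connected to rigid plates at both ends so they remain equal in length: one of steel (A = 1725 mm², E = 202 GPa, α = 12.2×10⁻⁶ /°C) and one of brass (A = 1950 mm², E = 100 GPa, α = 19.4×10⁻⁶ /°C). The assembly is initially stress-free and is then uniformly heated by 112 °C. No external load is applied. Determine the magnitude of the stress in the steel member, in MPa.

Both members must finish at the same length. With the larger α, the brass tends to over-expand; the plates restrain it, putting the brass in compression and the steel in tension. With no external load the two internal forces are equal and opposite, magnitude P.
Compatibility of the two members (thermal + elastic change equal): (α₁ − α₂)ΔT = P·[1/(A₁E₁) + 1/(A₂E₂)].
|α₁ − α₂|·ΔT = 7.2×10⁻⁶ × 112 = 0.0008064.
1/(A₁E₁) + 1/(A₂E₂) = 1/(1725×202×10³) + 1/(1950×100×10³) = 7.998×10⁻⁹ N⁻¹.
So P = 0.0008064 / 7.998×10⁻⁹ = 100.8 kN.
σ_{steel} = P/A₁ = 100800/1725 = 58.45 MPa, tensile.

σ ≈ 58.4 MPa (tensile)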